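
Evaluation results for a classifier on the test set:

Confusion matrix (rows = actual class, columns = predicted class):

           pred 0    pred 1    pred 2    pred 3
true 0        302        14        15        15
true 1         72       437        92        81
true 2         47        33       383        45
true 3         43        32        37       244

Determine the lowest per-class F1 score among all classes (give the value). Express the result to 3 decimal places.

Per-class F1 score (2·TP/(2·TP+FP+FN)):
  0: TP=302, FP=72+47+43=162, FN=14+15+15=44 → 604/810 = 0.7457
  1: TP=437, FP=14+33+32=79, FN=72+92+81=245 → 874/1198 = 0.7295
  2: TP=383, FP=15+92+37=144, FN=47+33+45=125 → 766/1035 = 0.7401
  3: TP=244, FP=15+81+45=141, FN=43+32+37=112 → 488/741 = 0.6586
Lowest is class '3' with F1 score = 0.659.

0.659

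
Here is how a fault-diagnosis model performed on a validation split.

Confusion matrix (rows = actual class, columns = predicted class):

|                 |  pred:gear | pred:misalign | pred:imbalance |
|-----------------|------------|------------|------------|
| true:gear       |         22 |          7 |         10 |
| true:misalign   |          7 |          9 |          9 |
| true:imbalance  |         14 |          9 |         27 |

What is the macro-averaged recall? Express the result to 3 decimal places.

Per-class recall (TP/(TP+FN)):
  gear: TP=22, FN=7+10=17 → 22/39 = 0.5641
  misalign: TP=9, FN=7+9=16 → 9/25 = 0.3600
  imbalance: TP=27, FN=14+9=23 → 27/50 = 0.5400
Macro-recall = mean = (0.5641 + 0.3600 + 0.5400) / 3 = 0.488

0.488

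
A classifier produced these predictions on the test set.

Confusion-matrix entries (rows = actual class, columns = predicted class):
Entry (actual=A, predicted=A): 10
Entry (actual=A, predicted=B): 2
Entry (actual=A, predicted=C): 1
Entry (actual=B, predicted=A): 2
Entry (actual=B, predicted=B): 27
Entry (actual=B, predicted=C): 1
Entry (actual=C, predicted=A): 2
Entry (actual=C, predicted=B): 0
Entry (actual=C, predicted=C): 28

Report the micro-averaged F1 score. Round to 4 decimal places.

0.8904

Micro-averaging pools counts across classes: ΣTP=65, ΣFP=8, ΣFN=8.
Micro-F1 score = 2·TP/(2·TP+FP+FN) on pooled counts = 0.8904 (equals overall accuracy in single-label multiclass).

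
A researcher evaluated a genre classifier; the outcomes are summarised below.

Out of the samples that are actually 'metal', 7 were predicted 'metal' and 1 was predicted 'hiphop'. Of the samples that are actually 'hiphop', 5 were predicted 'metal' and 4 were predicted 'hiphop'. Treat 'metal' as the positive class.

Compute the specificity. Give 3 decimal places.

Specificity = TN/(TN+FP) = 4/(4+5) = 0.444

0.444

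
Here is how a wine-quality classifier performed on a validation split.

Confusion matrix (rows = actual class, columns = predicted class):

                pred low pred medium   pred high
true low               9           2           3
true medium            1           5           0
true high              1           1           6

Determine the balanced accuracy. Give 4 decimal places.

0.7421

Balanced accuracy = mean of per-class recall.
  low: recall = 9/14 = 0.64286
  medium: recall = 5/6 = 0.83333
  high: recall = 6/8 = 0.75000
Mean = (0.64286 + 0.83333 + 0.75000) / 3 = 0.7421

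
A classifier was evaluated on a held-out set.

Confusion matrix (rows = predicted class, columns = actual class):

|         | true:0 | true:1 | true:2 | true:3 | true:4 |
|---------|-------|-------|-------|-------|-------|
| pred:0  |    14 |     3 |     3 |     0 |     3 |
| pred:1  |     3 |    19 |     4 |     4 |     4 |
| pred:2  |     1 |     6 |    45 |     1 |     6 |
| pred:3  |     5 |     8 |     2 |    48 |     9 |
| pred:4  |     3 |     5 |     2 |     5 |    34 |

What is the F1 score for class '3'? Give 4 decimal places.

0.7385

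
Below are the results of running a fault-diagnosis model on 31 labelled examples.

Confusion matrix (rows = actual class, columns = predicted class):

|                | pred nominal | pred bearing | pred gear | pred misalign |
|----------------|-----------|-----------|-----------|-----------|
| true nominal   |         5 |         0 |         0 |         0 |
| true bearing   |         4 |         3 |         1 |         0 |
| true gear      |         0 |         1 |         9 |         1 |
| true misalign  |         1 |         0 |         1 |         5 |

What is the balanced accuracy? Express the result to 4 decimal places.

0.7269

Balanced accuracy = mean of per-class recall.
  nominal: recall = 5/5 = 1.00000
  bearing: recall = 3/8 = 0.37500
  gear: recall = 9/11 = 0.81818
  misalign: recall = 5/7 = 0.71429
Mean = (1.00000 + 0.37500 + 0.81818 + 0.71429) / 4 = 0.7269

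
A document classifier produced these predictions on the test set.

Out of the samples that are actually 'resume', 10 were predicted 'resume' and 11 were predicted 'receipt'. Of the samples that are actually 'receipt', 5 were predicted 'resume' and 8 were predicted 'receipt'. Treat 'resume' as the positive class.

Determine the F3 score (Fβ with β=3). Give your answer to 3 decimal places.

Fβ = (1+β²)·TP / ((1+β²)·TP + β²·FN + FP), with β²=9
= 10·10 / (10·10 + 9·11 + 5) = 0.490

0.490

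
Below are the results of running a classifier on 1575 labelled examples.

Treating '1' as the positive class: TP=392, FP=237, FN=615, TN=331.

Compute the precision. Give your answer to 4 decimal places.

0.6232

Precision = TP/(TP+FP) = 392/(392+237) = 392/629 = 0.6232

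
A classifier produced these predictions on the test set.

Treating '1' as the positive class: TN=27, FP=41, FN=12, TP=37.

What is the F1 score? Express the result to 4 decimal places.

0.5827

Precision = TP/(TP+FP) = 37/78 = 0.4744
Recall = TP/(TP+FN) = 37/49 = 0.7551
F1 = 2·TP/(2·TP+FP+FN) = 74/127 = 0.5827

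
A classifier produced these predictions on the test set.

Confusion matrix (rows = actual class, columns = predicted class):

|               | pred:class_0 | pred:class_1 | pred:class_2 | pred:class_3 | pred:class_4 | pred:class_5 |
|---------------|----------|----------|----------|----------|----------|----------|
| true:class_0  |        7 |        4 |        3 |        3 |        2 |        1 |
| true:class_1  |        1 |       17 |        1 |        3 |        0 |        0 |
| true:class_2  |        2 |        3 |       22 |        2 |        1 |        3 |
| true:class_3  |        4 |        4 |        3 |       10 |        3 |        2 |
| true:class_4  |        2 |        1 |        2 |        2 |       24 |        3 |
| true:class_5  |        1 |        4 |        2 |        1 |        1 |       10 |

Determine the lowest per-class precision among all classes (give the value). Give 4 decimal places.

Per-class precision (TP/(TP+FP)):
  class_0: TP=7, FP=1+2+4+2+1=10 → 7/17 = 0.41176
  class_1: TP=17, FP=4+3+4+1+4=16 → 17/33 = 0.51515
  class_2: TP=22, FP=3+1+3+2+2=11 → 22/33 = 0.66667
  class_3: TP=10, FP=3+3+2+2+1=11 → 10/21 = 0.47619
  class_4: TP=24, FP=2+0+1+3+1=7 → 24/31 = 0.77419
  class_5: TP=10, FP=1+0+3+2+3=9 → 10/19 = 0.52632
Lowest is class 'class_0' with precision = 0.4118.

0.4118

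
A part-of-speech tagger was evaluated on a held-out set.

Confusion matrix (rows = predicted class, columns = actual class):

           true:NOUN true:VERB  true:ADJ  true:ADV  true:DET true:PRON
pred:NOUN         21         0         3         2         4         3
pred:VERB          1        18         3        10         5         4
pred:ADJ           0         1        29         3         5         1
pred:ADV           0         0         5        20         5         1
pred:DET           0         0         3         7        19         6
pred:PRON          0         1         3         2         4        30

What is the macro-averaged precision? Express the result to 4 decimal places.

Per-class precision (TP/(TP+FP)):
  NOUN: TP=21, FP=0+3+2+4+3=12 → 21/33 = 0.63636
  VERB: TP=18, FP=1+3+10+5+4=23 → 18/41 = 0.43902
  ADJ: TP=29, FP=0+1+3+5+1=10 → 29/39 = 0.74359
  ADV: TP=20, FP=0+0+5+5+1=11 → 20/31 = 0.64516
  DET: TP=19, FP=0+0+3+7+6=16 → 19/35 = 0.54286
  PRON: TP=30, FP=0+1+3+2+4=10 → 30/40 = 0.75000
Macro-precision = mean = (0.63636 + 0.43902 + 0.74359 + 0.64516 + 0.54286 + 0.75000) / 6 = 0.6262

0.6262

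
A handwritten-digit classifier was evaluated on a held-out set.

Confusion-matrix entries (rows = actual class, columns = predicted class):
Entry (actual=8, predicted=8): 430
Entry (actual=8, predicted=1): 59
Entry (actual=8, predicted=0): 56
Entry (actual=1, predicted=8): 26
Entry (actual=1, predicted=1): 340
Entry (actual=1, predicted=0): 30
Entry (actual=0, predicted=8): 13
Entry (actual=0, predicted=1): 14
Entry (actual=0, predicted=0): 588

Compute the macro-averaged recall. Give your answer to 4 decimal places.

Per-class recall (TP/(TP+FN)):
  8: TP=430, FN=59+56=115 → 430/545 = 0.78899
  1: TP=340, FN=26+30=56 → 340/396 = 0.85859
  0: TP=588, FN=13+14=27 → 588/615 = 0.95610
Macro-recall = mean = (0.78899 + 0.85859 + 0.95610) / 3 = 0.8679

0.8679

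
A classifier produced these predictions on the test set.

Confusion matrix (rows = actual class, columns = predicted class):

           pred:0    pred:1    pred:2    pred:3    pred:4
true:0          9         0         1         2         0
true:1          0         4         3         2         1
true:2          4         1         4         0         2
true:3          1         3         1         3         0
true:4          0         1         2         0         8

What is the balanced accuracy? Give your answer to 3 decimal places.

0.523

Balanced accuracy = mean of per-class recall.
  0: recall = 9/12 = 0.7500
  1: recall = 4/10 = 0.4000
  2: recall = 4/11 = 0.3636
  3: recall = 3/8 = 0.3750
  4: recall = 8/11 = 0.7273
Mean = (0.7500 + 0.4000 + 0.3636 + 0.3750 + 0.7273) / 5 = 0.523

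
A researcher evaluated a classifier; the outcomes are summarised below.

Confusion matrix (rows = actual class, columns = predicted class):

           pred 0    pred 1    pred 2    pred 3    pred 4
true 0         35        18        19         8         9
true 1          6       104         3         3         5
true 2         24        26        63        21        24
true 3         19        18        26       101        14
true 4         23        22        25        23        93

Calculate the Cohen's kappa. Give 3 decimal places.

0.424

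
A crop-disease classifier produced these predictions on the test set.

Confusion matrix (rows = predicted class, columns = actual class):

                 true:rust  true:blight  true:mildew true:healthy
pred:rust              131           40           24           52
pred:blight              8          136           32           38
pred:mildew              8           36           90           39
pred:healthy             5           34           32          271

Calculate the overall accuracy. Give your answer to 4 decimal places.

0.6434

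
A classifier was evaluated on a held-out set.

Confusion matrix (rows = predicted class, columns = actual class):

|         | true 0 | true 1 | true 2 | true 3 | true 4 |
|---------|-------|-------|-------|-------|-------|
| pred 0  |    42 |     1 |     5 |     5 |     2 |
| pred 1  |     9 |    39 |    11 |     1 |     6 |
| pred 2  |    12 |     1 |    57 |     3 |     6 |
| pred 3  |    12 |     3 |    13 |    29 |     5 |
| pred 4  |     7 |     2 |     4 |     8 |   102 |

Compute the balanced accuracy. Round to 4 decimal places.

Balanced accuracy = mean of per-class recall.
  0: recall = 42/82 = 0.51220
  1: recall = 39/46 = 0.84783
  2: recall = 57/90 = 0.63333
  3: recall = 29/46 = 0.63043
  4: recall = 102/121 = 0.84298
Mean = (0.51220 + 0.84783 + 0.63333 + 0.63043 + 0.84298) / 5 = 0.6934

0.6934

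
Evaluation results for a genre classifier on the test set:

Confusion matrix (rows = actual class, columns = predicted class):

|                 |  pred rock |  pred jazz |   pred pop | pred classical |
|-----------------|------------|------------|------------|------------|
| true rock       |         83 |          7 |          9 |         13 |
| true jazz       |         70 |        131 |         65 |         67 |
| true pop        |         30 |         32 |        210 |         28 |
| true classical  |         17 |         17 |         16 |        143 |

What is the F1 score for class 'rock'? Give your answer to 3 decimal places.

0.532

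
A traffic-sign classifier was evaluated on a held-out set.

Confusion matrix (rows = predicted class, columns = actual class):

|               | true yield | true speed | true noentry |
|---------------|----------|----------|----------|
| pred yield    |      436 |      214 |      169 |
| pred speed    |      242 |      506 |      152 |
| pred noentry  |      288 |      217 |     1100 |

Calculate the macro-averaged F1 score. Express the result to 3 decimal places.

Per-class F1 score (2·TP/(2·TP+FP+FN)):
  yield: TP=436, FP=214+169=383, FN=242+288=530 → 872/1785 = 0.4885
  speed: TP=506, FP=242+152=394, FN=214+217=431 → 1012/1837 = 0.5509
  noentry: TP=1100, FP=288+217=505, FN=169+152=321 → 2200/3026 = 0.7270
Macro-F1 score = mean = (0.4885 + 0.5509 + 0.7270) / 3 = 0.589

0.589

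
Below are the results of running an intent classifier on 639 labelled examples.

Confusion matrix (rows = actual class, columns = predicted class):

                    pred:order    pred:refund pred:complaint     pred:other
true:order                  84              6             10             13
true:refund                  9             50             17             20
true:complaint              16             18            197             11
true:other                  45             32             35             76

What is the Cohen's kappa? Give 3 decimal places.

0.498

Observed agreement pₒ = trace/N = 407/639 = 0.6369
Expected agreement pₑ = Σ (rowᵢ·colᵢ)/N² = (113·154 + 96·106 + 242·259 + 188·120)/639² = 0.2763
κ = (pₒ − pₑ)/(1 − pₑ) = (0.6369 − 0.2763)/(1 − 0.2763) = 0.498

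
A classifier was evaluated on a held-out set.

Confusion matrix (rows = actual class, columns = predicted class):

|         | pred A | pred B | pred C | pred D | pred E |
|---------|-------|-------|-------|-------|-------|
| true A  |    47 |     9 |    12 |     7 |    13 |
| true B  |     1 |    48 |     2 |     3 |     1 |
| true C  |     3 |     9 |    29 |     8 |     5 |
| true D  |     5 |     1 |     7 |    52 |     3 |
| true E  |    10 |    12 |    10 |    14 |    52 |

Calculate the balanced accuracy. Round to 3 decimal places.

0.648

Balanced accuracy = mean of per-class recall.
  A: recall = 47/88 = 0.5341
  B: recall = 48/55 = 0.8727
  C: recall = 29/54 = 0.5370
  D: recall = 52/68 = 0.7647
  E: recall = 52/98 = 0.5306
Mean = (0.5341 + 0.8727 + 0.5370 + 0.7647 + 0.5306) / 5 = 0.648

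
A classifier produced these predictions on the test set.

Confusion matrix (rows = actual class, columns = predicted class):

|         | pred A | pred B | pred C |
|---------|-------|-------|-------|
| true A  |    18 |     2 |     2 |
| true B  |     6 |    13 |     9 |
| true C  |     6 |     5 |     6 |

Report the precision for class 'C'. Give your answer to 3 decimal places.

0.353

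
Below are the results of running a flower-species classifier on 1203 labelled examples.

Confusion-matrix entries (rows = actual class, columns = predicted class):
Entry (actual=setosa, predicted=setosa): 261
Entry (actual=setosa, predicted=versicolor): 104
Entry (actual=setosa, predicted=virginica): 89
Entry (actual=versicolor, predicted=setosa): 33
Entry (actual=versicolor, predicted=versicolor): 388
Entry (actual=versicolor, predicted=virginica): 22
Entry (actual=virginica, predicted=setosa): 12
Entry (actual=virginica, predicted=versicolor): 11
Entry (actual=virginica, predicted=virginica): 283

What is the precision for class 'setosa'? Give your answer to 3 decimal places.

0.853

Treat 'setosa' as positive and all other classes as negative.
precision = TP/(TP+FP).
setosa: TP=261, FP=33+12=45 → 261/306 = 0.8529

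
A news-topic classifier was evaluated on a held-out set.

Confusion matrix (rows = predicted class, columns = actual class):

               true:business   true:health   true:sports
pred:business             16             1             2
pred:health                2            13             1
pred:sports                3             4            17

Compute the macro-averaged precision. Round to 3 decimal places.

Per-class precision (TP/(TP+FP)):
  business: TP=16, FP=1+2=3 → 16/19 = 0.8421
  health: TP=13, FP=2+1=3 → 13/16 = 0.8125
  sports: TP=17, FP=3+4=7 → 17/24 = 0.7083
Macro-precision = mean = (0.8421 + 0.8125 + 0.7083) / 3 = 0.788

0.788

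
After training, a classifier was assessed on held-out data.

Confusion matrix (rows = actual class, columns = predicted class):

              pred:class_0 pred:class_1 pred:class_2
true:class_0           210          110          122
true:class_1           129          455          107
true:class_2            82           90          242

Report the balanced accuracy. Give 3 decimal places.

0.573

Balanced accuracy = mean of per-class recall.
  class_0: recall = 210/442 = 0.4751
  class_1: recall = 455/691 = 0.6585
  class_2: recall = 242/414 = 0.5845
Mean = (0.4751 + 0.6585 + 0.5845) / 3 = 0.573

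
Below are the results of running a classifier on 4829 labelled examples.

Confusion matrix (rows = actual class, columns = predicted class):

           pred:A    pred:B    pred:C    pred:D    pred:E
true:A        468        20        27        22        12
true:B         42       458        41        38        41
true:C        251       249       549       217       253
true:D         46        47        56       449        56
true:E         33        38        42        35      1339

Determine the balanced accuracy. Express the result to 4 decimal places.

0.7079

Balanced accuracy = mean of per-class recall.
  A: recall = 468/549 = 0.85246
  B: recall = 458/620 = 0.73871
  C: recall = 549/1519 = 0.36142
  D: recall = 449/654 = 0.68654
  E: recall = 1339/1487 = 0.90047
Mean = (0.85246 + 0.73871 + 0.36142 + 0.68654 + 0.90047) / 5 = 0.7079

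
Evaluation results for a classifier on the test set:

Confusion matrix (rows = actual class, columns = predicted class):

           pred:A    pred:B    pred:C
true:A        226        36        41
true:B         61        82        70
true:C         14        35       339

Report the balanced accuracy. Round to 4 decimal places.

0.6682

Balanced accuracy = mean of per-class recall.
  A: recall = 226/303 = 0.74587
  B: recall = 82/213 = 0.38498
  C: recall = 339/388 = 0.87371
Mean = (0.74587 + 0.38498 + 0.87371) / 3 = 0.6682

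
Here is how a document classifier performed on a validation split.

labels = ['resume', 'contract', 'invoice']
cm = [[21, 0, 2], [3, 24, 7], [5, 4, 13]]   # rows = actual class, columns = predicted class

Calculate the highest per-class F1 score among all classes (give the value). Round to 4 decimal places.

Per-class F1 score (2·TP/(2·TP+FP+FN)):
  resume: TP=21, FP=3+5=8, FN=0+2=2 → 42/52 = 0.80769
  contract: TP=24, FP=0+4=4, FN=3+7=10 → 48/62 = 0.77419
  invoice: TP=13, FP=2+7=9, FN=5+4=9 → 26/44 = 0.59091
Highest is class 'resume' with F1 score = 0.8077.

0.8077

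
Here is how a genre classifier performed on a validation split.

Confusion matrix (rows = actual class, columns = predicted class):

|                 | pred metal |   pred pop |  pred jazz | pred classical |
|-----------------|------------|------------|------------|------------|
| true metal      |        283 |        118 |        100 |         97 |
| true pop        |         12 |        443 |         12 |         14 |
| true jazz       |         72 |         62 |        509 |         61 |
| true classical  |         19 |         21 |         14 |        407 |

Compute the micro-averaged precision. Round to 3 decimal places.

Micro-averaging pools counts across classes: ΣTP=1642, ΣFP=602, ΣFN=602.
Micro-precision = TP/(TP+FP) on pooled counts = 0.732 (equals overall accuracy in single-label multiclass).

0.732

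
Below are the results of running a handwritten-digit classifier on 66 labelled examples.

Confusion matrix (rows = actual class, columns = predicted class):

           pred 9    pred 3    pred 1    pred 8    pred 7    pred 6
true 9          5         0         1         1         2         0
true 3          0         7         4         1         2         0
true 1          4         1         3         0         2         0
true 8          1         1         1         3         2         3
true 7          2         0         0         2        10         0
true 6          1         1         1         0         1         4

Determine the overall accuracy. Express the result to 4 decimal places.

0.4848

Accuracy = trace / total = (5+7+3+3+10+4=32) / 66 = 32/66 = 0.4848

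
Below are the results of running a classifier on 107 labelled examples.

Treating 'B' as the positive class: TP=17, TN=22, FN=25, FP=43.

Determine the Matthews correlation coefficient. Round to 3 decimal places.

-0.253

MCC = (TP·TN − FP·FN) / √((TP+FP)(TP+FN)(TN+FP)(TN+FN))
Numerator = 17·22 − 43·25 = -701
Denominator = √(60·42·65·47) = √7698600 = 2774.6351
MCC = -701 / 2774.6351 = -0.253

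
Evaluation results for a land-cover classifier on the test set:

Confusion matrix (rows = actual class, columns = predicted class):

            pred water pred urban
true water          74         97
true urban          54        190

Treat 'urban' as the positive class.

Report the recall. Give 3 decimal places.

Recall = TP/(TP+FN) = 190/(190+54) = 190/244 = 0.779

0.779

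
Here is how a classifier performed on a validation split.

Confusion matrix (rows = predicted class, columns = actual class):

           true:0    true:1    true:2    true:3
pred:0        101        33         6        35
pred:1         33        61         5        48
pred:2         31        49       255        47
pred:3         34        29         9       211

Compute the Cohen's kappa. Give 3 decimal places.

Observed agreement pₒ = trace/N = 628/987 = 0.6363
Expected agreement pₑ = Σ (rowᵢ·colᵢ)/N² = (199·175 + 172·147 + 275·382 + 341·283)/987² = 0.2686
κ = (pₒ − pₑ)/(1 − pₑ) = (0.6363 − 0.2686)/(1 − 0.2686) = 0.503

0.503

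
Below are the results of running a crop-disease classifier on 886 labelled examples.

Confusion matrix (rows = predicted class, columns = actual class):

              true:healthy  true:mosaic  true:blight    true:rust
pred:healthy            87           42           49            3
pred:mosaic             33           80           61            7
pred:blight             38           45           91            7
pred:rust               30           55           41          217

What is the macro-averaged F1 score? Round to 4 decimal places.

0.5127

Per-class F1 score (2·TP/(2·TP+FP+FN)):
  healthy: TP=87, FP=42+49+3=94, FN=33+38+30=101 → 174/369 = 0.47154
  mosaic: TP=80, FP=33+61+7=101, FN=42+45+55=142 → 160/403 = 0.39702
  blight: TP=91, FP=38+45+7=90, FN=49+61+41=151 → 182/423 = 0.43026
  rust: TP=217, FP=30+55+41=126, FN=3+7+7=17 → 434/577 = 0.75217
Macro-F1 score = mean = (0.47154 + 0.39702 + 0.43026 + 0.75217) / 4 = 0.5127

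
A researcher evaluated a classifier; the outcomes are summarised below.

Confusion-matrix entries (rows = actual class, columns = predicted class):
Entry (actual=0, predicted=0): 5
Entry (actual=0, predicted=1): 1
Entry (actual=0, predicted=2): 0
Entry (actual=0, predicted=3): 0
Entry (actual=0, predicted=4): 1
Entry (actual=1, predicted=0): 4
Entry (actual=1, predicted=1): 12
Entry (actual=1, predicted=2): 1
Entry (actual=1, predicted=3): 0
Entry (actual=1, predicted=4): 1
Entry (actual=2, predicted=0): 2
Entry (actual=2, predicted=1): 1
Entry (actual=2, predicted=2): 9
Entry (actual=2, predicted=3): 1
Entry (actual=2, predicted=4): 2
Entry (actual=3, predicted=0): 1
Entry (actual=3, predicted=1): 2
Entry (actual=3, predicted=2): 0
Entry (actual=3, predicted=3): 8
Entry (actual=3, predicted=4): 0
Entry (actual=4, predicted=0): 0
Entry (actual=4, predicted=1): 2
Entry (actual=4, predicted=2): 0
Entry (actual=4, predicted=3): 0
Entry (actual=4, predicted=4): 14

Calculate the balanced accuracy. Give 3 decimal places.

Balanced accuracy = mean of per-class recall.
  0: recall = 5/7 = 0.7143
  1: recall = 12/18 = 0.6667
  2: recall = 9/15 = 0.6000
  3: recall = 8/11 = 0.7273
  4: recall = 14/16 = 0.8750
Mean = (0.7143 + 0.6667 + 0.6000 + 0.7273 + 0.8750) / 5 = 0.717

0.717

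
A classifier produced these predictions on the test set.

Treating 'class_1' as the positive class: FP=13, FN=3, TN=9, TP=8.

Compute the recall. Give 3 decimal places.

Recall = TP/(TP+FN) = 8/(8+3) = 8/11 = 0.727

0.727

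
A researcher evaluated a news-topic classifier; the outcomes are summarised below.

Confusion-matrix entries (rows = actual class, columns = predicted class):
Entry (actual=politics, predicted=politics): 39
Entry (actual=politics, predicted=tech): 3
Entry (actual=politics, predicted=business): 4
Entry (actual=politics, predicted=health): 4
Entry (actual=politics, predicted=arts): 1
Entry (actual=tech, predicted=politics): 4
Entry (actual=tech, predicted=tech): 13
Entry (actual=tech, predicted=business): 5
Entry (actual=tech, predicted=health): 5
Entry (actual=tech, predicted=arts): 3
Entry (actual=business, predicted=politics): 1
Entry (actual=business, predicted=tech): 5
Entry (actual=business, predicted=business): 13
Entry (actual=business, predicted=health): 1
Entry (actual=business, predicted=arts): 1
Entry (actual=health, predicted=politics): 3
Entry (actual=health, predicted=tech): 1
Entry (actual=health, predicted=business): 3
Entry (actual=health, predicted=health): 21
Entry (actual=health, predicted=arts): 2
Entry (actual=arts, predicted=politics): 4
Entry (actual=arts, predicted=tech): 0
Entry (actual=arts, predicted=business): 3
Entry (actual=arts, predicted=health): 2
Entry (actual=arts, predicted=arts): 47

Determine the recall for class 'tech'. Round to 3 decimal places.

Take TP from the diagonal, FP from the rest of the 'tech' prediction marginal, FN from the rest of the 'tech' actual marginal.
recall = TP/(TP+FN).
tech: TP=13, FN=4+5+5+3=17 → 13/30 = 0.4333

0.433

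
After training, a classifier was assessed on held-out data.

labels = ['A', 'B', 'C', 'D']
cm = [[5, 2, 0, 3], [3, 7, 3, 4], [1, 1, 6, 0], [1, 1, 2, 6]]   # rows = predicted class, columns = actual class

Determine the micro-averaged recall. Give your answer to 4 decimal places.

0.5333

Micro-averaging pools counts across classes: ΣTP=24, ΣFP=21, ΣFN=21.
Micro-recall = TP/(TP+FN) on pooled counts = 0.5333 (equals overall accuracy in single-label multiclass).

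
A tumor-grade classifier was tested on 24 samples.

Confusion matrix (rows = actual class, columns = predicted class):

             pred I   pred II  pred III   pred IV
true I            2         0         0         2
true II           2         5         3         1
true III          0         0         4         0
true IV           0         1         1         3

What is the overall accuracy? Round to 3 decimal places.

Accuracy = trace / total = (2+5+4+3=14) / 24 = 14/24 = 0.583

0.583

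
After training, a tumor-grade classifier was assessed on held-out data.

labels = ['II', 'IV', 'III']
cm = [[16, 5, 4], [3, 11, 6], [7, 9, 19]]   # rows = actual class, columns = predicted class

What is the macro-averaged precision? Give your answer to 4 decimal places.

Per-class precision (TP/(TP+FP)):
  II: TP=16, FP=3+7=10 → 16/26 = 0.61538
  IV: TP=11, FP=5+9=14 → 11/25 = 0.44000
  III: TP=19, FP=4+6=10 → 19/29 = 0.65517
Macro-precision = mean = (0.61538 + 0.44000 + 0.65517) / 3 = 0.5702

0.5702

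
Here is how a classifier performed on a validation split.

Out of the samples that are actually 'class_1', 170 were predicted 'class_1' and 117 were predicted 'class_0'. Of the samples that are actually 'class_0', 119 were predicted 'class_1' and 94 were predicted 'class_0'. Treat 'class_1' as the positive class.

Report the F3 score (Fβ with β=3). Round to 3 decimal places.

Fβ = (1+β²)·TP / ((1+β²)·TP + β²·FN + FP), with β²=9
= 10·170 / (10·170 + 9·117 + 119) = 0.592

0.592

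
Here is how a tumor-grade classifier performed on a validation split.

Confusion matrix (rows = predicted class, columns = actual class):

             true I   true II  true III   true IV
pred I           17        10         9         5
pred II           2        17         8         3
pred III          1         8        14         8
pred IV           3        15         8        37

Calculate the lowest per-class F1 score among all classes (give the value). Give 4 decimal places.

Per-class F1 score (2·TP/(2·TP+FP+FN)):
  I: TP=17, FP=10+9+5=24, FN=2+1+3=6 → 34/64 = 0.53125
  II: TP=17, FP=2+8+3=13, FN=10+8+15=33 → 34/80 = 0.42500
  III: TP=14, FP=1+8+8=17, FN=9+8+8=25 → 28/70 = 0.40000
  IV: TP=37, FP=3+15+8=26, FN=5+3+8=16 → 74/116 = 0.63793
Lowest is class 'III' with F1 score = 0.4000.

0.4000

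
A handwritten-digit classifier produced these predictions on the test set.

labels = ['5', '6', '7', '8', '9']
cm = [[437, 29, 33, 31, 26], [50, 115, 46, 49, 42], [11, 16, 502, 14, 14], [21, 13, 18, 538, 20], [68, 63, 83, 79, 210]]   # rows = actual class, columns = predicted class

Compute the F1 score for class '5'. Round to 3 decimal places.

0.765

Treat '5' as positive and all other classes as negative.
F1 score = 2·TP/(2·TP+FP+FN).
5: TP=437, FP=50+11+21+68=150, FN=29+33+31+26=119 → 874/1143 = 0.7647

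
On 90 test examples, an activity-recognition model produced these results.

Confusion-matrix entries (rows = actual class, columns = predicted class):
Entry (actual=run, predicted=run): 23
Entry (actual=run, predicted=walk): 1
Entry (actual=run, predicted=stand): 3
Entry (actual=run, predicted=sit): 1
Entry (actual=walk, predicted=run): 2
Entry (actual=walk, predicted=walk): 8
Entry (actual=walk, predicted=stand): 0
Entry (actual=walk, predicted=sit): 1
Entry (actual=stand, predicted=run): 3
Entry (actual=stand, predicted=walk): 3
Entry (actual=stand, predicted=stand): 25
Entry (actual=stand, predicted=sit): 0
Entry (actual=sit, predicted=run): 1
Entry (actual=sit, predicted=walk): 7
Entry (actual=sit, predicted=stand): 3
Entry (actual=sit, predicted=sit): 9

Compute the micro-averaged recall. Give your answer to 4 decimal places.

0.7222

Micro-averaging pools counts across classes: ΣTP=65, ΣFP=25, ΣFN=25.
Micro-recall = TP/(TP+FN) on pooled counts = 0.7222 (equals overall accuracy in single-label multiclass).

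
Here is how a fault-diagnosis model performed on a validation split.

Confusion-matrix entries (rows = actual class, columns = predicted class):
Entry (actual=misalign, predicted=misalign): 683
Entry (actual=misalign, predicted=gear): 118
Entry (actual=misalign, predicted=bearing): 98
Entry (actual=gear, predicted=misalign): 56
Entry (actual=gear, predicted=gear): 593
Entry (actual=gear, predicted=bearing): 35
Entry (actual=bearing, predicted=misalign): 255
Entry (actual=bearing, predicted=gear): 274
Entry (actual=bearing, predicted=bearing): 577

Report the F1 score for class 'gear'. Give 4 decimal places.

0.7106

Take TP from the diagonal, FP from the rest of the 'gear' prediction marginal, FN from the rest of the 'gear' actual marginal.
F1 score = 2·TP/(2·TP+FP+FN).
gear: TP=593, FP=118+274=392, FN=56+35=91 → 1186/1669 = 0.71061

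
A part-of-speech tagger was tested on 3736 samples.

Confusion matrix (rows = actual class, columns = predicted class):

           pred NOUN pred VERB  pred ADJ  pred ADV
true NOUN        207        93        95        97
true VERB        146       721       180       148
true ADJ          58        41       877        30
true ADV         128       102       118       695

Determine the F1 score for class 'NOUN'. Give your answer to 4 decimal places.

0.4016

One-vs-rest for 'NOUN': TP = diagonal; FP = other classes predicted 'NOUN'; FN = 'NOUN' predicted as other.
F1 score = 2·TP/(2·TP+FP+FN).
NOUN: TP=207, FP=146+58+128=332, FN=93+95+97=285 → 414/1031 = 0.40155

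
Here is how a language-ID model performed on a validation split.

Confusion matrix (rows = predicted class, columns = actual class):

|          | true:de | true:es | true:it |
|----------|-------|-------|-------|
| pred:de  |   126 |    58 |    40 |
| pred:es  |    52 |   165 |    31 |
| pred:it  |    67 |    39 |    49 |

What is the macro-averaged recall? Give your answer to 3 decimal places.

Per-class recall (TP/(TP+FN)):
  de: TP=126, FN=52+67=119 → 126/245 = 0.5143
  es: TP=165, FN=58+39=97 → 165/262 = 0.6298
  it: TP=49, FN=40+31=71 → 49/120 = 0.4083
Macro-recall = mean = (0.5143 + 0.6298 + 0.4083) / 3 = 0.517

0.517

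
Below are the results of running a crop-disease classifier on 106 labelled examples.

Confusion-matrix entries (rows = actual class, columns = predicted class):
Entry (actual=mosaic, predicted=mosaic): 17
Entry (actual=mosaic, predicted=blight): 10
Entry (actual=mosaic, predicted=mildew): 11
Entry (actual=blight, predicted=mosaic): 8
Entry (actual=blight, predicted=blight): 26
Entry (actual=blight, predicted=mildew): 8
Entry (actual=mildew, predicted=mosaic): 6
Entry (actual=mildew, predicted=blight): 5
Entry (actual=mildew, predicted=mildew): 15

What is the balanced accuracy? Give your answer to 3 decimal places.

Balanced accuracy = mean of per-class recall.
  mosaic: recall = 17/38 = 0.4474
  blight: recall = 26/42 = 0.6190
  mildew: recall = 15/26 = 0.5769
Mean = (0.4474 + 0.6190 + 0.5769) / 3 = 0.548

0.548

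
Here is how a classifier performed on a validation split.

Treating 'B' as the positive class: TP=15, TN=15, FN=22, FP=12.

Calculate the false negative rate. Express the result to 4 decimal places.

FNR = FN/(FN+TP) = 22/(22+15) = 0.5946

0.5946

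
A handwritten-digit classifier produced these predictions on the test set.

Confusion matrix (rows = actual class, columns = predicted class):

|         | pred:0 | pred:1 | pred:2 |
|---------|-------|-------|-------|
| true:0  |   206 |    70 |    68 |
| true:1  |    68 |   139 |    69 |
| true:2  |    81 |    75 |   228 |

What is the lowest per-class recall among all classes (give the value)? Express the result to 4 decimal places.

Per-class recall (TP/(TP+FN)):
  0: TP=206, FN=70+68=138 → 206/344 = 0.59884
  1: TP=139, FN=68+69=137 → 139/276 = 0.50362
  2: TP=228, FN=81+75=156 → 228/384 = 0.59375
Lowest is class '1' with recall = 0.5036.

0.5036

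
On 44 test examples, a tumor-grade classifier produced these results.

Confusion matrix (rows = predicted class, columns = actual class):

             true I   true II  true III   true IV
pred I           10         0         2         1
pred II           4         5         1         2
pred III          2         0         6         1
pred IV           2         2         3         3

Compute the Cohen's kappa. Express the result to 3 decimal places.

0.389

Observed agreement pₒ = trace/N = 24/44 = 0.5455
Expected agreement pₑ = Σ (rowᵢ·colᵢ)/N² = (18·13 + 7·12 + 12·9 + 7·10)/44² = 0.2562
κ = (pₒ − pₑ)/(1 − pₑ) = (0.5455 − 0.2562)/(1 − 0.2562) = 0.389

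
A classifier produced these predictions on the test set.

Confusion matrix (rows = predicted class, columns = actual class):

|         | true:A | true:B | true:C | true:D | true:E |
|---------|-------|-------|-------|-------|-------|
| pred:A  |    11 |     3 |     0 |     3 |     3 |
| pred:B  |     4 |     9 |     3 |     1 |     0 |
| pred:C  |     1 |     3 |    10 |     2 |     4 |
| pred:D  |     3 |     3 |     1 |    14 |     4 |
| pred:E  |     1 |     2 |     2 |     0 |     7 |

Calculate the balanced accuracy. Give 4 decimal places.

0.5428

Balanced accuracy = mean of per-class recall.
  A: recall = 11/20 = 0.55000
  B: recall = 9/20 = 0.45000
  C: recall = 10/16 = 0.62500
  D: recall = 14/20 = 0.70000
  E: recall = 7/18 = 0.38889
Mean = (0.55000 + 0.45000 + 0.62500 + 0.70000 + 0.38889) / 5 = 0.5428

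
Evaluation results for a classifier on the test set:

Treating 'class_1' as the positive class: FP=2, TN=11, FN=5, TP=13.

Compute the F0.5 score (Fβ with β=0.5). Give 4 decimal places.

0.8333

Fβ = (1+β²)·TP / ((1+β²)·TP + β²·FN + FP), with β²=1/4
= 1.25·13 / (1.25·13 + 0.25·5 + 2) = 0.8333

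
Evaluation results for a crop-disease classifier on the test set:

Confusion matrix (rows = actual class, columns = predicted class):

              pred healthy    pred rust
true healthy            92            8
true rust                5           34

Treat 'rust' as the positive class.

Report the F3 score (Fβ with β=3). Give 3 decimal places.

Fβ = (1+β²)·TP / ((1+β²)·TP + β²·FN + FP), with β²=9
= 10·34 / (10·34 + 9·5 + 8) = 0.865

0.865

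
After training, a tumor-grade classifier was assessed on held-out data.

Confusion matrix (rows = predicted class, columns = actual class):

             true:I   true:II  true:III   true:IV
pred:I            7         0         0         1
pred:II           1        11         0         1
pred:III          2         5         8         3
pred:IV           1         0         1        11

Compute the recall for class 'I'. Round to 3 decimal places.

recall = TP/(TP+FN).
I: TP=7, FN=1+2+1=4 → 7/11 = 0.6364

0.636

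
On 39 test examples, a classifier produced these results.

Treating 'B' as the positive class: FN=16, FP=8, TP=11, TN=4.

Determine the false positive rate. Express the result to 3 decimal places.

0.667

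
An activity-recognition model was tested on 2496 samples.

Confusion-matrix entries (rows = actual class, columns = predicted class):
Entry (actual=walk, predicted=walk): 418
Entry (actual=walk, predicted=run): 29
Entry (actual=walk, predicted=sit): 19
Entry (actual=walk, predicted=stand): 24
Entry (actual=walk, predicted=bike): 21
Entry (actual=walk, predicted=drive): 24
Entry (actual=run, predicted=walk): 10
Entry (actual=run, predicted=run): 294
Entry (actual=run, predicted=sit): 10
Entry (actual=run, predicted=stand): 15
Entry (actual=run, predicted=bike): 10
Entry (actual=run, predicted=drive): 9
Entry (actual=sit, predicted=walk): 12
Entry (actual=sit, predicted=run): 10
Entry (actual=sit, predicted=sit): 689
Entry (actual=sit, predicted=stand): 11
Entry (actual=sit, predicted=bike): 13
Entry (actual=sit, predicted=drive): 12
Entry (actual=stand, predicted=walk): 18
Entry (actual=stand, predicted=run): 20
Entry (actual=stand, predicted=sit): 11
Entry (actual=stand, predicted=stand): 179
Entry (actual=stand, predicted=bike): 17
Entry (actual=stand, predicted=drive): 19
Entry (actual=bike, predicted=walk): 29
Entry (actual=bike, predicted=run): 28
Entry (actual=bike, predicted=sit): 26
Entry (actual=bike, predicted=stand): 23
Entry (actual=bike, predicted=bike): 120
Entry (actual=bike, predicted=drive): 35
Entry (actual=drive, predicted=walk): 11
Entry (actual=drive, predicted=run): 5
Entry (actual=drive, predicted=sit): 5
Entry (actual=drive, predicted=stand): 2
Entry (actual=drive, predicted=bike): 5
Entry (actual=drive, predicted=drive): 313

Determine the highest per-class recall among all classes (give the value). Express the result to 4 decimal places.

Per-class recall (TP/(TP+FN)):
  walk: TP=418, FN=29+19+24+21+24=117 → 418/535 = 0.78131
  run: TP=294, FN=10+10+15+10+9=54 → 294/348 = 0.84483
  sit: TP=689, FN=12+10+11+13+12=58 → 689/747 = 0.92236
  stand: TP=179, FN=18+20+11+17+19=85 → 179/264 = 0.67803
  bike: TP=120, FN=29+28+26+23+35=141 → 120/261 = 0.45977
  drive: TP=313, FN=11+5+5+2+5=28 → 313/341 = 0.91789
Highest is class 'sit' with recall = 0.9224.

0.9224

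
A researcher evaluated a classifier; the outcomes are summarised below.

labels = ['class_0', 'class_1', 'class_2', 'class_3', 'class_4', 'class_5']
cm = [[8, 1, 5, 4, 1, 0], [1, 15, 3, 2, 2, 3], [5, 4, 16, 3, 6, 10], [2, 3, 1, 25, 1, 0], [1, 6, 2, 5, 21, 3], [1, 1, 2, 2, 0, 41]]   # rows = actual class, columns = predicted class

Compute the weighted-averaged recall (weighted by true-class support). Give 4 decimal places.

0.6117

Per-class recall (TP/(TP+FN)):
  class_0: TP=8, FN=1+5+4+1+0=11 → 8/19 = 0.42105
  class_1: TP=15, FN=1+3+2+2+3=11 → 15/26 = 0.57692
  class_2: TP=16, FN=5+4+3+6+10=28 → 16/44 = 0.36364
  class_3: TP=25, FN=2+3+1+1+0=7 → 25/32 = 0.78125
  class_4: TP=21, FN=1+6+2+5+3=17 → 21/38 = 0.55263
  class_5: TP=41, FN=1+1+2+2+0=6 → 41/47 = 0.87234
Weighted-recall = Σ (supportᵢ/N)·recallᵢ with N=206: (19/206)·0.42105 + (26/206)·0.57692 + (44/206)·0.36364 + (32/206)·0.78125 + (38/206)·0.55263 + (47/206)·0.87234 = 0.6117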